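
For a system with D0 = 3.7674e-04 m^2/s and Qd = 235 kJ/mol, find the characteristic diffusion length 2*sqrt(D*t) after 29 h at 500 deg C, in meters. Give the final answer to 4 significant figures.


Step 1: D = D0 * exp(-Qd/(R*T))
T = 773.15 K
D = 3.7674e-04 * exp(-235e3 / (8.314 * 773.15)) = 4.99664e-20 m^2/s
Step 2: L = 2*sqrt(D*t)
t = 29 h = 104400 s
L = 2*sqrt(4.99664e-20 * 104400) = 1.445e-07 m


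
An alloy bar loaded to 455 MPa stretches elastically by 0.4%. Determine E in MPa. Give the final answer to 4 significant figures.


E = sigma / epsilon
epsilon = 0.4% = 4e-03
E = 455 / 4e-03
E = 113800 MPa


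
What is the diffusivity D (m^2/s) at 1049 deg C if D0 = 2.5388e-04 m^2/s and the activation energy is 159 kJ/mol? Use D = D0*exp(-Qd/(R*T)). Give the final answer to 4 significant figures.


D = D0 * exp(-Qd / (R*T))
T = 1322.15 K
D = 2.5388e-04 * exp(-159e3 / (8.314 * 1322.15))
D = 1.327e-10 m^2/s


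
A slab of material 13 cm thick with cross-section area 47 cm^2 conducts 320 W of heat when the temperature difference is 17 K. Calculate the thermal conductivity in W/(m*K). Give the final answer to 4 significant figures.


k = Q*L / (A*dT)
L = 0.13 m, A = 4.7e-03 m^2
k = 320 * 0.13 / (4.7e-03 * 17)
k = 520.7 W/(m*K)


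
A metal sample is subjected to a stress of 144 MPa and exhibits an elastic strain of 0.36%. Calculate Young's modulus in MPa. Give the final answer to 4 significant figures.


E = sigma / epsilon
epsilon = 0.36% = 3.6e-03
E = 144 / 3.6e-03
E = 40000 MPa


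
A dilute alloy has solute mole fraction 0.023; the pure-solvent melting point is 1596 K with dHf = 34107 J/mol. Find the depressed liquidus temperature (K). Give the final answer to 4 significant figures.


dT = R*Tm^2*x / dHf
dT = 8.314 * 1596^2 * 0.023 / 34107
dT = 14.281 K
T_new = 1596 - 14.281 = 1582 K


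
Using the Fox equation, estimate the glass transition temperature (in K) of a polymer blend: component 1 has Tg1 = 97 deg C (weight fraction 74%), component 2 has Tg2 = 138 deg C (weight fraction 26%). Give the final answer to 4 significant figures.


1/Tg = w1/Tg1 + w2/Tg2 (in Kelvin)
Tg1 = 370.15 K, Tg2 = 411.15 K
1/Tg = 0.74/370.15 + 0.26/411.15
Tg = 380 K


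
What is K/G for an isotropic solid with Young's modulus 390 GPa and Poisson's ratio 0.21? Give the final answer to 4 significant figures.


G = E / (2*(1+nu))
G = 390 / (2*(1+0.21)) = 161.157 GPa
K = E / (3*(1-2*nu))
K = 390 / (3*(1-2*0.21)) = 224.138 GPa
K/G = 224.138 / 161.157 = 1.391


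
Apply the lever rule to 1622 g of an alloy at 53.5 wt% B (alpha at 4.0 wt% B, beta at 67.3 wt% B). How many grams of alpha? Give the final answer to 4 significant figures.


f_alpha = (C_beta - C0) / (C_beta - C_alpha)
f_alpha = (67.3 - 53.5) / (67.3 - 4.0) = 0.218009
m_alpha = f_alpha * m_total = 0.218009 * 1622 = 353.6 g


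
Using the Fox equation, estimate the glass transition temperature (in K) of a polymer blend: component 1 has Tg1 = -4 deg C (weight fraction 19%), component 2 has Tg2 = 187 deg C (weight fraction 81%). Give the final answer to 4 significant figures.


1/Tg = w1/Tg1 + w2/Tg2 (in Kelvin)
Tg1 = 269.15 K, Tg2 = 460.15 K
1/Tg = 0.19/269.15 + 0.81/460.15
Tg = 405.5 K


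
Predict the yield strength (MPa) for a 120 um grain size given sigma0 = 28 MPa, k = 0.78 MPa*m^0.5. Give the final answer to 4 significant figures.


sigma_y = sigma0 + k / sqrt(d)
d = 120 um = 1.2e-04 m
sigma_y = 28 + 0.78 / sqrt(1.2e-04)
sigma_y = 99.2 MPa


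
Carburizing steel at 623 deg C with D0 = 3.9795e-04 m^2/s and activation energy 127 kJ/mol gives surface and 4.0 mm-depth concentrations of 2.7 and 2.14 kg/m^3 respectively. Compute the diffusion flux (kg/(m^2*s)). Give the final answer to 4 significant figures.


Step 1: D = D0 * exp(-Qd/(R*T))
T = 623 + 273.15 = 896.15 K
D = 3.9795e-04 * exp(-127e3 / (8.314 * 896.15)) = 1.57401e-11 m^2/s
Step 2: J = D * (C1 - C2) / dx
J = 1.57401e-11 * (2.7 - 2.14) / 4e-03
J = 2.204e-09 kg/(m^2*s)


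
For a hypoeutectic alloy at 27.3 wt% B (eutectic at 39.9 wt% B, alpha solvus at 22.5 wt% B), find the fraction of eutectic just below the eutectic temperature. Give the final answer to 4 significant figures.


f_primary = (C_e - C0) / (C_e - C_alpha_max)
f_primary = (39.9 - 27.3) / (39.9 - 22.5)
f_primary = 0.724138
f_eutectic = 1 - 0.724138 = 0.2759


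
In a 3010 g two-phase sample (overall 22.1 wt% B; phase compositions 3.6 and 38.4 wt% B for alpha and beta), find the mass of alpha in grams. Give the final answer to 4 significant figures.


f_alpha = (C_beta - C0) / (C_beta - C_alpha)
f_alpha = (38.4 - 22.1) / (38.4 - 3.6) = 0.468391
m_alpha = f_alpha * m_total = 0.468391 * 3010 = 1410 g


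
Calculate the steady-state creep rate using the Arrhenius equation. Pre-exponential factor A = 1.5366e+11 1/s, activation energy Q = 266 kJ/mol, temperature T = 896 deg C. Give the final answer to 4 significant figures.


rate = A * exp(-Q / (R*T))
T = 896 + 273.15 = 1169.15 K
rate = 1.5366e+11 * exp(-266e3 / (8.314 * 1169.15))
rate = 0.2004 1/s


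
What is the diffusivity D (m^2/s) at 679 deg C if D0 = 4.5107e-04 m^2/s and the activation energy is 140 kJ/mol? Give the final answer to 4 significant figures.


D = D0 * exp(-Qd / (R*T))
T = 952.15 K
D = 4.5107e-04 * exp(-140e3 / (8.314 * 952.15))
D = 9.41e-12 m^2/s


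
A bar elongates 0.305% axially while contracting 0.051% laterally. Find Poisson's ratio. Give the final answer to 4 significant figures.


nu = -epsilon_lat / epsilon_axial
Lateral strain is contraction (negative), so using magnitudes:
nu = 0.051 / 0.305
nu = 0.1672


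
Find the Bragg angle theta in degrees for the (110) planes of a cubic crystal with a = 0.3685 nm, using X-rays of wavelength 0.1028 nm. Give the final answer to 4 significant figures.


d = a / sqrt(h^2+k^2+l^2)
d = 0.3685 / sqrt(2) = 0.260569 nm
lambda = 2*d*sin(theta)  =>  sin(theta) = lambda / (2*d)
sin(theta) = 0.1028 / (2 * 0.260569) = 0.197261
theta = 11.38 deg


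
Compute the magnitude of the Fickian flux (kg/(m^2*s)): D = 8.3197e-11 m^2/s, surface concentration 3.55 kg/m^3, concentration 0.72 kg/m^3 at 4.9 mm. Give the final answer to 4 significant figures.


J = -D * (dC/dx) = D * (C1 - C2) / dx
J = 8.3197e-11 * (3.55 - 0.72) / 4.9e-03
J = 4.805e-08 kg/(m^2*s)


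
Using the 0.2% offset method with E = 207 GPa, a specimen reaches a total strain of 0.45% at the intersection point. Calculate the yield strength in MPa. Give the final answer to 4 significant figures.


Offset strain = 0.002
Elastic strain at yield = total_strain - offset = 4.5e-03 - 0.002 = 2.5e-03
sigma_y = E * elastic_strain = 207000 * 2.5e-03
sigma_y = 517.5 MPa


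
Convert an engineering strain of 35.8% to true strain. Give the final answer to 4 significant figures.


epsilon_true = ln(1 + epsilon_eng)
epsilon_true = ln(1 + 0.358)
epsilon_true = 0.306


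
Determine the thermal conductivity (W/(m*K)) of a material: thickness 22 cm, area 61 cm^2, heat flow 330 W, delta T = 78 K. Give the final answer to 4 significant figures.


k = Q*L / (A*dT)
L = 0.22 m, A = 6.1e-03 m^2
k = 330 * 0.22 / (6.1e-03 * 78)
k = 152.6 W/(m*K)


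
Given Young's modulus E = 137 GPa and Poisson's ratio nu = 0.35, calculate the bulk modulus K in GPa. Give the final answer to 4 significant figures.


K = E / (3*(1-2*nu))
K = 137 / (3*(1-2*0.35))
K = 152.2 GPa


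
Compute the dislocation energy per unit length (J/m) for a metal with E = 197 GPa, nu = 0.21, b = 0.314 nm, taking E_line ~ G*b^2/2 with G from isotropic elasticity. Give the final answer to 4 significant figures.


Step 1: G = E / (2*(1+nu))
G = 197 / (2*(1+0.21)) = 81.405 GPa = 8.1405e+10 Pa
Step 2: E_line = G*b^2/2
b = 0.314 nm = 3.14e-10 m
E_line = 0.5 * 8.1405e+10 * (3.14e-10)^2 = 4.013e-09 J/m


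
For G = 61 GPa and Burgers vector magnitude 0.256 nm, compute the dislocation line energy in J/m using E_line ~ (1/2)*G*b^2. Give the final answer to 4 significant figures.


E = G*b^2/2
b = 0.256 nm = 2.56e-10 m
G = 61 GPa = 6.1e+10 Pa
E = 0.5 * 6.1e+10 * (2.56e-10)^2
E = 1.999e-09 J/m


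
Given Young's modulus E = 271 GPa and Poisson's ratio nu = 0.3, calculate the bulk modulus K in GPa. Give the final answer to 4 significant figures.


K = E / (3*(1-2*nu))
K = 271 / (3*(1-2*0.3))
K = 225.8 GPa


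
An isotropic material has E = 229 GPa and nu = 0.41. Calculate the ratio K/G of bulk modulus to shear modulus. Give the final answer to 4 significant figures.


G = E / (2*(1+nu))
G = 229 / (2*(1+0.41)) = 81.2057 GPa
K = E / (3*(1-2*nu))
K = 229 / (3*(1-2*0.41)) = 424.074 GPa
K/G = 424.074 / 81.2057 = 5.222


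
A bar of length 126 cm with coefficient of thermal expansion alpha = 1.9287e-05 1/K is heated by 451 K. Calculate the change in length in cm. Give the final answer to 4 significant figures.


dL = L0 * alpha * dT
dL = 126 * 1.9287e-05 * 451
dL = 1.096 cm


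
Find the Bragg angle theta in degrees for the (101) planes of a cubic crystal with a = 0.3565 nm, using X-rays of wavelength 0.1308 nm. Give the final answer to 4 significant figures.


d = a / sqrt(h^2+k^2+l^2)
d = 0.3565 / sqrt(2) = 0.252084 nm
lambda = 2*d*sin(theta)  =>  sin(theta) = lambda / (2*d)
sin(theta) = 0.1308 / (2 * 0.252084) = 0.259438
theta = 15.04 deg


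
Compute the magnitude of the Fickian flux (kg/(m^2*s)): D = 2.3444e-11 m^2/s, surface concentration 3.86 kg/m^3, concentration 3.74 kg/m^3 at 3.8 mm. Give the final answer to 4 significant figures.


J = -D * (dC/dx) = D * (C1 - C2) / dx
J = 2.3444e-11 * (3.86 - 3.74) / 3.8e-03
J = 7.403e-10 kg/(m^2*s)


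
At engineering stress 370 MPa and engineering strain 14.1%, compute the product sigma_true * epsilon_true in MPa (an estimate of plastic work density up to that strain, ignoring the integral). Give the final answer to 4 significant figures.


sigma_true = sigma_eng * (1 + epsilon_eng)
sigma_true = 370 * (1 + 0.141) = 422.17 MPa
epsilon_true = ln(1 + epsilon_eng)
epsilon_true = ln(1 + 0.141) = 0.131905
sigma_true * epsilon_true = 422.17 * 0.131905 = 55.69 MPa


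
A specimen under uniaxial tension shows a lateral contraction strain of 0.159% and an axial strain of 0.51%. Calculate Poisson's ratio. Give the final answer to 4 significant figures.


nu = -epsilon_lat / epsilon_axial
Lateral strain is contraction (negative), so using magnitudes:
nu = 0.159 / 0.51
nu = 0.3118


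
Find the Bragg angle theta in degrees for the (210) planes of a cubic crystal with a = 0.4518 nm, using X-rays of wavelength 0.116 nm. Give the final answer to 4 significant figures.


d = a / sqrt(h^2+k^2+l^2)
d = 0.4518 / sqrt(5) = 0.202051 nm
lambda = 2*d*sin(theta)  =>  sin(theta) = lambda / (2*d)
sin(theta) = 0.116 / (2 * 0.202051) = 0.287056
theta = 16.68 deg


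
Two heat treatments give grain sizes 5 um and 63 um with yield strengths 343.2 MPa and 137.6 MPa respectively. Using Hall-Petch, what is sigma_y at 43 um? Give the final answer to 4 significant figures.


sigma_y = sigma0 + k / sqrt(d)
1/sqrt(d1) = 1/sqrt(5e-06) = 447.214;  1/sqrt(d2) = 125.988
k = (sigma1 - sigma2) / (1/sqrt(d1) - 1/sqrt(d2)) = (343.2 - 137.6) / (447.214 - 125.988) = 0.640049 MPa*m^0.5
sigma0 = sigma1 - k/sqrt(d1) = 343.2 - 0.640049*447.214 = 56.9614 MPa
sigma_y(d3) = 56.9614 + 0.640049 / sqrt(4.3e-05) = 154.6 MPa


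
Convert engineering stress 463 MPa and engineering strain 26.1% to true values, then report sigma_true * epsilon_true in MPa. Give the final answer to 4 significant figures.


sigma_true = sigma_eng * (1 + epsilon_eng)
sigma_true = 463 * (1 + 0.261) = 583.843 MPa
epsilon_true = ln(1 + epsilon_eng)
epsilon_true = ln(1 + 0.261) = 0.231905
sigma_true * epsilon_true = 583.843 * 0.231905 = 135.4 MPa


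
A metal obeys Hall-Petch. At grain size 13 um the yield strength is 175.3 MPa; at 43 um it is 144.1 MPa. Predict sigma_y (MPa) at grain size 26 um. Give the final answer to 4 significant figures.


sigma_y = sigma0 + k / sqrt(d)
1/sqrt(d1) = 1/sqrt(1.3e-05) = 277.35;  1/sqrt(d2) = 152.499
k = (sigma1 - sigma2) / (1/sqrt(d1) - 1/sqrt(d2)) = (175.3 - 144.1) / (277.35 - 152.499) = 0.249897 MPa*m^0.5
sigma0 = sigma1 - k/sqrt(d1) = 175.3 - 0.249897*277.35 = 105.991 MPa
sigma_y(d3) = 105.991 + 0.249897 / sqrt(2.6e-05) = 155 MPa


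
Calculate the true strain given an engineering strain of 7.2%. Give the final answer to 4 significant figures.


epsilon_true = ln(1 + epsilon_eng)
epsilon_true = ln(1 + 0.072)
epsilon_true = 0.06953


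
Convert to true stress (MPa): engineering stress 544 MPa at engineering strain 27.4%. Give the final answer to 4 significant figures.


sigma_true = sigma_eng * (1 + epsilon_eng)
sigma_true = 544 * (1 + 0.274)
sigma_true = 693.1 MPa


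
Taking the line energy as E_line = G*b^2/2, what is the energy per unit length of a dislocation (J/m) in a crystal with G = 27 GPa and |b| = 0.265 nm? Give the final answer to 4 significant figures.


E = G*b^2/2
b = 0.265 nm = 2.65e-10 m
G = 27 GPa = 2.7e+10 Pa
E = 0.5 * 2.7e+10 * (2.65e-10)^2
E = 9.48e-10 J/m


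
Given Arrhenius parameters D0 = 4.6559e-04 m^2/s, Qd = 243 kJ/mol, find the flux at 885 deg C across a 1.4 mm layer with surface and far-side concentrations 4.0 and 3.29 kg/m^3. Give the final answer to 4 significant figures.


Step 1: D = D0 * exp(-Qd/(R*T))
T = 885 + 273.15 = 1158.15 K
D = 4.6559e-04 * exp(-243e3 / (8.314 * 1158.15)) = 5.10355e-15 m^2/s
Step 2: J = D * (C1 - C2) / dx
J = 5.10355e-15 * (4.0 - 3.29) / 1.4e-03
J = 2.588e-12 kg/(m^2*s)


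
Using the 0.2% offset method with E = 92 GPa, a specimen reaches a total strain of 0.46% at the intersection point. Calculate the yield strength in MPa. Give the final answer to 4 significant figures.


Offset strain = 0.002
Elastic strain at yield = total_strain - offset = 4.6e-03 - 0.002 = 2.6e-03
sigma_y = E * elastic_strain = 92000 * 2.6e-03
sigma_y = 239.2 MPa


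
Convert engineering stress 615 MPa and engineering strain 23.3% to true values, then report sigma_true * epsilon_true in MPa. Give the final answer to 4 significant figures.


sigma_true = sigma_eng * (1 + epsilon_eng)
sigma_true = 615 * (1 + 0.233) = 758.295 MPa
epsilon_true = ln(1 + epsilon_eng)
epsilon_true = ln(1 + 0.233) = 0.20945
sigma_true * epsilon_true = 758.295 * 0.20945 = 158.8 MPa


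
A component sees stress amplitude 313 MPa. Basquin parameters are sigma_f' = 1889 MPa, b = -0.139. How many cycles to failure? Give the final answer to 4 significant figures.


sigma_a = sigma_f' * (2*Nf)^b
2*Nf = (sigma_a / sigma_f')^(1/b)
2*Nf = (313 / 1889)^(1/-0.139)
2*Nf = 413483
Nf = 206700 cycles


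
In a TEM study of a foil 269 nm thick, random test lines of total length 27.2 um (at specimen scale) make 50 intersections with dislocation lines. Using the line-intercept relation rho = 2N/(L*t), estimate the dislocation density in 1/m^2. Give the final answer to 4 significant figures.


rho = 2N / (L * t)
L = 27.2 um = 2.72e-05 m, t = 269 nm = 2.69e-07 m
rho = 2 * 50 / (2.72e-05 * 2.69e-07)
rho = 1.367e+13 1/m^2


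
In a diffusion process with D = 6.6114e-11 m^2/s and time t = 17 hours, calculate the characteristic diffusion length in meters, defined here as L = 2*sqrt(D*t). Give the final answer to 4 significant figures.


t = 17 hr = 61200 s
Diffusion length = 2*sqrt(D*t)
= 2*sqrt(6.6114e-11 * 61200)
= 4.023e-03 m


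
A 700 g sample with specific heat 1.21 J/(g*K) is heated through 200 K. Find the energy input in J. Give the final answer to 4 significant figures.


Q = m * cp * dT
Q = 700 * 1.21 * 200
Q = 169400 J


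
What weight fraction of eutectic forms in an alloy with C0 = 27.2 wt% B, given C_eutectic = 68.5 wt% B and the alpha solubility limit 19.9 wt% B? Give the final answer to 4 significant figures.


f_primary = (C_e - C0) / (C_e - C_alpha_max)
f_primary = (68.5 - 27.2) / (68.5 - 19.9)
f_primary = 0.849794
f_eutectic = 1 - 0.849794 = 0.1502


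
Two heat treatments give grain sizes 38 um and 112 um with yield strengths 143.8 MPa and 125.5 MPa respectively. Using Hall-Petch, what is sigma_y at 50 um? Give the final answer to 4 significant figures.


sigma_y = sigma0 + k / sqrt(d)
1/sqrt(d1) = 1/sqrt(3.8e-05) = 162.221;  1/sqrt(d2) = 94.4911
k = (sigma1 - sigma2) / (1/sqrt(d1) - 1/sqrt(d2)) = (143.8 - 125.5) / (162.221 - 94.4911) = 0.270189 MPa*m^0.5
sigma0 = sigma1 - k/sqrt(d1) = 143.8 - 0.270189*162.221 = 99.9695 MPa
sigma_y(d3) = 99.9695 + 0.270189 / sqrt(5e-05) = 138.2 MPa


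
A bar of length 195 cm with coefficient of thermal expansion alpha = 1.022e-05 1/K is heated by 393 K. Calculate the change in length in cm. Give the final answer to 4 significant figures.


dL = L0 * alpha * dT
dL = 195 * 1.022e-05 * 393
dL = 0.7832 cm


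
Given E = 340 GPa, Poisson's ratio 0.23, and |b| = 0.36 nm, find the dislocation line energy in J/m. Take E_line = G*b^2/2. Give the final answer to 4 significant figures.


Step 1: G = E / (2*(1+nu))
G = 340 / (2*(1+0.23)) = 138.211 GPa = 1.38211e+11 Pa
Step 2: E_line = G*b^2/2
b = 0.36 nm = 3.6e-10 m
E_line = 0.5 * 1.38211e+11 * (3.6e-10)^2 = 8.956e-09 J/m


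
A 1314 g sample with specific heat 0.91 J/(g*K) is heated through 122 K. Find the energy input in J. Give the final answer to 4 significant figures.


Q = m * cp * dT
Q = 1314 * 0.91 * 122
Q = 145900 J


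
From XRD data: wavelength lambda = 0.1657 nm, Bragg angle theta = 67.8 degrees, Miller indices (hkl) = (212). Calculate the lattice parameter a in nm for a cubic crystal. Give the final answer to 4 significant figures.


d = lambda / (2*sin(theta))
d = 0.1657 / (2*sin(67.8 deg))
d = 0.0894833 nm
a = d * sqrt(h^2+k^2+l^2) = 0.0894833 * sqrt(9)
a = 0.2685 nm


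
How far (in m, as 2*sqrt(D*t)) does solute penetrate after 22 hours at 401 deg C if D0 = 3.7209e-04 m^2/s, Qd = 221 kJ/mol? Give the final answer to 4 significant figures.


Step 1: D = D0 * exp(-Qd/(R*T))
T = 674.15 K
D = 3.7209e-04 * exp(-221e3 / (8.314 * 674.15)) = 2.79549e-21 m^2/s
Step 2: L = 2*sqrt(D*t)
t = 22 h = 79200 s
L = 2*sqrt(2.79549e-21 * 79200) = 2.976e-08 m


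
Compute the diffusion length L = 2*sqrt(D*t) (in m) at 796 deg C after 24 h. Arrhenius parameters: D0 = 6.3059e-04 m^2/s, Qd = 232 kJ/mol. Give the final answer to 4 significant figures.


Step 1: D = D0 * exp(-Qd/(R*T))
T = 1069.15 K
D = 6.3059e-04 * exp(-232e3 / (8.314 * 1069.15)) = 2.91536e-15 m^2/s
Step 2: L = 2*sqrt(D*t)
t = 24 h = 86400 s
L = 2*sqrt(2.91536e-15 * 86400) = 3.174e-05 m


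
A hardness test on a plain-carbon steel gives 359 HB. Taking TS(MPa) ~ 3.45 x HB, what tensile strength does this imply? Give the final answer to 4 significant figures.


TS (MPa) = 3.45 * HB
TS = 3.45 * 359
TS = 1239 MPa


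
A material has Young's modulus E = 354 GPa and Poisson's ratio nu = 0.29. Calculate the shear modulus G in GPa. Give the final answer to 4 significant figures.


G = E / (2*(1+nu))
G = 354 / (2*(1+0.29))
G = 137.2 GPa


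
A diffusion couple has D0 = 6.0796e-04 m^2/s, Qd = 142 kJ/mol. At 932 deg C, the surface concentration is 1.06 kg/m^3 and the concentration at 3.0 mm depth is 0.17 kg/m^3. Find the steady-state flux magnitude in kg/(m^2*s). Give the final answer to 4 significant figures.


Step 1: D = D0 * exp(-Qd/(R*T))
T = 932 + 273.15 = 1205.15 K
D = 6.0796e-04 * exp(-142e3 / (8.314 * 1205.15)) = 4.25567e-10 m^2/s
Step 2: J = D * (C1 - C2) / dx
J = 4.25567e-10 * (1.06 - 0.17) / 3e-03
J = 1.263e-07 kg/(m^2*s)


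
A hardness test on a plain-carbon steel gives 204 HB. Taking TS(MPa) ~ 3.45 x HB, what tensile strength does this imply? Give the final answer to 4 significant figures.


TS (MPa) = 3.45 * HB
TS = 3.45 * 204
TS = 703.8 MPa


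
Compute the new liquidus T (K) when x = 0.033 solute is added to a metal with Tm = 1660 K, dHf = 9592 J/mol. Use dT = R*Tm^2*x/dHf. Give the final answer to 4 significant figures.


dT = R*Tm^2*x / dHf
dT = 8.314 * 1660^2 * 0.033 / 9592
dT = 78.819 K
T_new = 1660 - 78.819 = 1581 K


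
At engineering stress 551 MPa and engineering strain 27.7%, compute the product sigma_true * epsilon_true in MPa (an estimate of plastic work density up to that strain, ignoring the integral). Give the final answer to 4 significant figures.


sigma_true = sigma_eng * (1 + epsilon_eng)
sigma_true = 551 * (1 + 0.277) = 703.627 MPa
epsilon_true = ln(1 + epsilon_eng)
epsilon_true = ln(1 + 0.277) = 0.244514
sigma_true * epsilon_true = 703.627 * 0.244514 = 172 MPa


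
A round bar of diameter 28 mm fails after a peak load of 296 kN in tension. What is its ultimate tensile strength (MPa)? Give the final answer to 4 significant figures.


A0 = pi*(d/2)^2 = pi*(28/2)^2 = 615.752 mm^2
UTS = F_max / A0 = 296*1000 / 615.752
UTS = 480.7 MPa


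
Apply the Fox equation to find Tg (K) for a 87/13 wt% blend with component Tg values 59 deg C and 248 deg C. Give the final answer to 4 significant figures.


1/Tg = w1/Tg1 + w2/Tg2 (in Kelvin)
Tg1 = 332.15 K, Tg2 = 521.15 K
1/Tg = 0.87/332.15 + 0.13/521.15
Tg = 348.6 K


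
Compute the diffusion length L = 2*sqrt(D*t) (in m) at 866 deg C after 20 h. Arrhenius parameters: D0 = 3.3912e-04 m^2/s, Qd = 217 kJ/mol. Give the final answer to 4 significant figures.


Step 1: D = D0 * exp(-Qd/(R*T))
T = 1139.15 K
D = 3.3912e-04 * exp(-217e3 / (8.314 * 1139.15)) = 3.79897e-14 m^2/s
Step 2: L = 2*sqrt(D*t)
t = 20 h = 72000 s
L = 2*sqrt(3.79897e-14 * 72000) = 1.046e-04 m


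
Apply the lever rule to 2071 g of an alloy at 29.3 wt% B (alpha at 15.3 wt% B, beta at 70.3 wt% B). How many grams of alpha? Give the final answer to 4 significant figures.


f_alpha = (C_beta - C0) / (C_beta - C_alpha)
f_alpha = (70.3 - 29.3) / (70.3 - 15.3) = 0.745455
m_alpha = f_alpha * m_total = 0.745455 * 2071 = 1544 g


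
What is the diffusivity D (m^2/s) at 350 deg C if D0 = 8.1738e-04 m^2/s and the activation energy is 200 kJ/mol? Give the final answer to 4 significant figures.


D = D0 * exp(-Qd / (R*T))
T = 623.15 K
D = 8.1738e-04 * exp(-200e3 / (8.314 * 623.15))
D = 1.403e-20 m^2/s


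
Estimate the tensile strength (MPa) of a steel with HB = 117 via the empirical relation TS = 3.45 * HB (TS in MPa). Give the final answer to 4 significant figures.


TS (MPa) = 3.45 * HB
TS = 3.45 * 117
TS = 403.7 MPa


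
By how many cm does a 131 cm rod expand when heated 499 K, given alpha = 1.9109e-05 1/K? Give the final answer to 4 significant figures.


dL = L0 * alpha * dT
dL = 131 * 1.9109e-05 * 499
dL = 1.249 cm


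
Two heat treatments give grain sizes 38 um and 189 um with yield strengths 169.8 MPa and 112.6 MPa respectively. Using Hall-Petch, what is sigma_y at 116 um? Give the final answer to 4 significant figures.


sigma_y = sigma0 + k / sqrt(d)
1/sqrt(d1) = 1/sqrt(3.8e-05) = 162.221;  1/sqrt(d2) = 72.7393
k = (sigma1 - sigma2) / (1/sqrt(d1) - 1/sqrt(d2)) = (169.8 - 112.6) / (162.221 - 72.7393) = 0.639234 MPa*m^0.5
sigma0 = sigma1 - k/sqrt(d1) = 169.8 - 0.639234*162.221 = 66.1026 MPa
sigma_y(d3) = 66.1026 + 0.639234 / sqrt(1.16e-04) = 125.5 MPa


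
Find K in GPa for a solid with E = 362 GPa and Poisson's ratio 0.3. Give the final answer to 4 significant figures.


K = E / (3*(1-2*nu))
K = 362 / (3*(1-2*0.3))
K = 301.7 GPa


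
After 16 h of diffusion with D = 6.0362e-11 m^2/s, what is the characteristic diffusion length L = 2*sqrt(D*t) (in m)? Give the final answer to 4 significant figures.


t = 16 hr = 57600 s
Diffusion length = 2*sqrt(D*t)
= 2*sqrt(6.0362e-11 * 57600)
= 3.729e-03 m


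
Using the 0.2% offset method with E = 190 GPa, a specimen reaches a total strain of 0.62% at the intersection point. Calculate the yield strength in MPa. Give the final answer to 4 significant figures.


Offset strain = 0.002
Elastic strain at yield = total_strain - offset = 6.2e-03 - 0.002 = 4.2e-03
sigma_y = E * elastic_strain = 190000 * 4.2e-03
sigma_y = 798 MPa


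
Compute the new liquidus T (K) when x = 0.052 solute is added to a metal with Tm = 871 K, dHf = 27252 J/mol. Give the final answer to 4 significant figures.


dT = R*Tm^2*x / dHf
dT = 8.314 * 871^2 * 0.052 / 27252
dT = 12.0351 K
T_new = 871 - 12.0351 = 859 K


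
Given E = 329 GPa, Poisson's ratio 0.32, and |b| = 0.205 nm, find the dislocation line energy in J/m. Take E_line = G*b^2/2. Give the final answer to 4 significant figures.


Step 1: G = E / (2*(1+nu))
G = 329 / (2*(1+0.32)) = 124.621 GPa = 1.24621e+11 Pa
Step 2: E_line = G*b^2/2
b = 0.205 nm = 2.05e-10 m
E_line = 0.5 * 1.24621e+11 * (2.05e-10)^2 = 2.619e-09 J/m


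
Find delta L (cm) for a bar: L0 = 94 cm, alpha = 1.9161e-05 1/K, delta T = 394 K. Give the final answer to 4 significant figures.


dL = L0 * alpha * dT
dL = 94 * 1.9161e-05 * 394
dL = 0.7096 cm


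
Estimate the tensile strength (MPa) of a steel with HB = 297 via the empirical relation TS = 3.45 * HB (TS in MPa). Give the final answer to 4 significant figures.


TS (MPa) = 3.45 * HB
TS = 3.45 * 297
TS = 1025 MPa


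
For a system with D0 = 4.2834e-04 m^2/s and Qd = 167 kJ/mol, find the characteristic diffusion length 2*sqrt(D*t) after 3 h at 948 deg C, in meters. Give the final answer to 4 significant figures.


Step 1: D = D0 * exp(-Qd/(R*T))
T = 1221.15 K
D = 4.2834e-04 * exp(-167e3 / (8.314 * 1221.15)) = 3.07689e-11 m^2/s
Step 2: L = 2*sqrt(D*t)
t = 3 h = 10800 s
L = 2*sqrt(3.07689e-11 * 10800) = 1.153e-03 m


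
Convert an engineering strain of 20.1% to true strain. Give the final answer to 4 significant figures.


epsilon_true = ln(1 + epsilon_eng)
epsilon_true = ln(1 + 0.201)
epsilon_true = 0.1832


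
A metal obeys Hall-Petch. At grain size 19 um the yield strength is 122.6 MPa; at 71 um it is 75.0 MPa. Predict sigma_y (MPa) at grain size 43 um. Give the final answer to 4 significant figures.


sigma_y = sigma0 + k / sqrt(d)
1/sqrt(d1) = 1/sqrt(1.9e-05) = 229.416;  1/sqrt(d2) = 118.678
k = (sigma1 - sigma2) / (1/sqrt(d1) - 1/sqrt(d2)) = (122.6 - 75.0) / (229.416 - 118.678) = 0.429845 MPa*m^0.5
sigma0 = sigma1 - k/sqrt(d1) = 122.6 - 0.429845*229.416 = 23.9868 MPa
sigma_y(d3) = 23.9868 + 0.429845 / sqrt(4.3e-05) = 89.54 MPa


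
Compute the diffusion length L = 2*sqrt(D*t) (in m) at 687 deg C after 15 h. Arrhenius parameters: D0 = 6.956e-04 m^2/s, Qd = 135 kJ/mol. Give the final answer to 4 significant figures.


Step 1: D = D0 * exp(-Qd/(R*T))
T = 960.15 K
D = 6.956e-04 * exp(-135e3 / (8.314 * 960.15)) = 3.14591e-11 m^2/s
Step 2: L = 2*sqrt(D*t)
t = 15 h = 54000 s
L = 2*sqrt(3.14591e-11 * 54000) = 2.607e-03 m


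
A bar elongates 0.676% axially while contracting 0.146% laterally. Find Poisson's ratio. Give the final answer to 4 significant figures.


nu = -epsilon_lat / epsilon_axial
Lateral strain is contraction (negative), so using magnitudes:
nu = 0.146 / 0.676
nu = 0.216


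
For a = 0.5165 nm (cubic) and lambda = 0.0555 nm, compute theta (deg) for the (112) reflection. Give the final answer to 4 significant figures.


d = a / sqrt(h^2+k^2+l^2)
d = 0.5165 / sqrt(6) = 0.21086 nm
lambda = 2*d*sin(theta)  =>  sin(theta) = lambda / (2*d)
sin(theta) = 0.0555 / (2 * 0.21086) = 0.131604
theta = 7.562 deg


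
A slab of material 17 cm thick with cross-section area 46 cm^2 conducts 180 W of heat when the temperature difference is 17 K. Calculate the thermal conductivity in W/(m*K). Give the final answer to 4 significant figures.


k = Q*L / (A*dT)
L = 0.17 m, A = 4.6e-03 m^2
k = 180 * 0.17 / (4.6e-03 * 17)
k = 391.3 W/(m*K)


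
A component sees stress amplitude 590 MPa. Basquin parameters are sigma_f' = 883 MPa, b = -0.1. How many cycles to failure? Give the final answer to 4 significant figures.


sigma_a = sigma_f' * (2*Nf)^b
2*Nf = (sigma_a / sigma_f')^(1/b)
2*Nf = (590 / 883)^(1/-0.1)
2*Nf = 56.375
Nf = 28.19 cycles


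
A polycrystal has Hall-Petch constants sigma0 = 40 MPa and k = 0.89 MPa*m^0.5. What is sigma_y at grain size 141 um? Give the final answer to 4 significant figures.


sigma_y = sigma0 + k / sqrt(d)
d = 141 um = 1.41e-04 m
sigma_y = 40 + 0.89 / sqrt(1.41e-04)
sigma_y = 115 MPa


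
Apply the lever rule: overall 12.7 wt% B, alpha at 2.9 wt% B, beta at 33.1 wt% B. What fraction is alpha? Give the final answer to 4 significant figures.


f_alpha = (C_beta - C0) / (C_beta - C_alpha)
f_alpha = (33.1 - 12.7) / (33.1 - 2.9)
f_alpha = 0.6755


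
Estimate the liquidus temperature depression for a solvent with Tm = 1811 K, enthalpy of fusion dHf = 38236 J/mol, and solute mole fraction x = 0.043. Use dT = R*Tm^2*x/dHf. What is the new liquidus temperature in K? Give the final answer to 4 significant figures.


dT = R*Tm^2*x / dHf
dT = 8.314 * 1811^2 * 0.043 / 38236
dT = 30.665 K
T_new = 1811 - 30.665 = 1780 K


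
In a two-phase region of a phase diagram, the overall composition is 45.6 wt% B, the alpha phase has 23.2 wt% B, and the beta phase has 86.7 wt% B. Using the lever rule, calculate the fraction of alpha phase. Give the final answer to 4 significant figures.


f_alpha = (C_beta - C0) / (C_beta - C_alpha)
f_alpha = (86.7 - 45.6) / (86.7 - 23.2)
f_alpha = 0.6472


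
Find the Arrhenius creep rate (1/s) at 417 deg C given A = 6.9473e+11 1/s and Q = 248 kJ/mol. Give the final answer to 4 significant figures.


rate = A * exp(-Q / (R*T))
T = 417 + 273.15 = 690.15 K
rate = 6.9473e+11 * exp(-248e3 / (8.314 * 690.15))
rate = 1.178e-07 1/s


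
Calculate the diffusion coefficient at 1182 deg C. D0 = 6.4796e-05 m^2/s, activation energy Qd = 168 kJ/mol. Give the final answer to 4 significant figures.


D = D0 * exp(-Qd / (R*T))
T = 1455.15 K
D = 6.4796e-05 * exp(-168e3 / (8.314 * 1455.15))
D = 6.036e-11 m^2/s


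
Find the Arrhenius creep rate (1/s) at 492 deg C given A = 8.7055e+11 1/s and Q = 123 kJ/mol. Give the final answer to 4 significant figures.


rate = A * exp(-Q / (R*T))
T = 492 + 273.15 = 765.15 K
rate = 8.7055e+11 * exp(-123e3 / (8.314 * 765.15))
rate = 3488 1/s


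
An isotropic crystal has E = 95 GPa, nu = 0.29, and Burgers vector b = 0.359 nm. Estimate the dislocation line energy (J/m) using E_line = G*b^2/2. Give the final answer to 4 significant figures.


Step 1: G = E / (2*(1+nu))
G = 95 / (2*(1+0.29)) = 36.8217 GPa = 3.68217e+10 Pa
Step 2: E_line = G*b^2/2
b = 0.359 nm = 3.59e-10 m
E_line = 0.5 * 3.68217e+10 * (3.59e-10)^2 = 2.373e-09 J/m


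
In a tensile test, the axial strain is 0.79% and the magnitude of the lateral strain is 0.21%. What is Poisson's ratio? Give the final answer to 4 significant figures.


nu = -epsilon_lat / epsilon_axial
Lateral strain is contraction (negative), so using magnitudes:
nu = 0.21 / 0.79
nu = 0.2658


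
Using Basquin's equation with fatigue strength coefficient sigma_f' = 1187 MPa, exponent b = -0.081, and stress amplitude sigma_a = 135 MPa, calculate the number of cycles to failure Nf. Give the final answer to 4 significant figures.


sigma_a = sigma_f' * (2*Nf)^b
2*Nf = (sigma_a / sigma_f')^(1/b)
2*Nf = (135 / 1187)^(1/-0.081)
2*Nf = 4.52652e+11
Nf = 2.263e+11 cycles


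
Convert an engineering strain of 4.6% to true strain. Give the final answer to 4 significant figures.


epsilon_true = ln(1 + epsilon_eng)
epsilon_true = ln(1 + 0.046)
epsilon_true = 0.04497


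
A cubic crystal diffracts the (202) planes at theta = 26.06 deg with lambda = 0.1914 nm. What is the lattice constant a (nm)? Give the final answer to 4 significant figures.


d = lambda / (2*sin(theta))
d = 0.1914 / (2*sin(26.06 deg))
d = 0.217841 nm
a = d * sqrt(h^2+k^2+l^2) = 0.217841 * sqrt(8)
a = 0.6161 nm


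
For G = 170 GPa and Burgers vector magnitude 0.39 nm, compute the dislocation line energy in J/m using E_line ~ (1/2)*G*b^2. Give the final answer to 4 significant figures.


E = G*b^2/2
b = 0.39 nm = 3.9e-10 m
G = 170 GPa = 1.7e+11 Pa
E = 0.5 * 1.7e+11 * (3.9e-10)^2
E = 1.293e-08 J/m


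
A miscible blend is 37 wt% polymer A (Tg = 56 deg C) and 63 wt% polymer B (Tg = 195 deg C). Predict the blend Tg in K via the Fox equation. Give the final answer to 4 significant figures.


1/Tg = w1/Tg1 + w2/Tg2 (in Kelvin)
Tg1 = 329.15 K, Tg2 = 468.15 K
1/Tg = 0.37/329.15 + 0.63/468.15
Tg = 404.9 K


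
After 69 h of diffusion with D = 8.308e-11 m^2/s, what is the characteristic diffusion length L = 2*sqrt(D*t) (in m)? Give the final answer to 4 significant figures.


t = 69 hr = 248400 s
Diffusion length = 2*sqrt(D*t)
= 2*sqrt(8.308e-11 * 248400)
= 9.086e-03 m


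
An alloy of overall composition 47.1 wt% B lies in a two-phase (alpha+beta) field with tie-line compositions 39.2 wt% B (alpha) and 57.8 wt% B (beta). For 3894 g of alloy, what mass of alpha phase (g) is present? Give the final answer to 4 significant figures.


f_alpha = (C_beta - C0) / (C_beta - C_alpha)
f_alpha = (57.8 - 47.1) / (57.8 - 39.2) = 0.575269
m_alpha = f_alpha * m_total = 0.575269 * 3894 = 2240 g


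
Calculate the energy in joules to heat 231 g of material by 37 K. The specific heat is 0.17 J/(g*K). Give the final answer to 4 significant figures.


Q = m * cp * dT
Q = 231 * 0.17 * 37
Q = 1453 J


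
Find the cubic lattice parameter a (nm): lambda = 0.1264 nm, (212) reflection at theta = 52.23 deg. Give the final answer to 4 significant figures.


d = lambda / (2*sin(theta))
d = 0.1264 / (2*sin(52.23 deg))
d = 0.0799518 nm
a = d * sqrt(h^2+k^2+l^2) = 0.0799518 * sqrt(9)
a = 0.2399 nm


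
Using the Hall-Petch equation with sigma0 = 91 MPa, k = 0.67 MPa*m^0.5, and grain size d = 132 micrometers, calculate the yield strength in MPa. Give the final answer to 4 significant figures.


sigma_y = sigma0 + k / sqrt(d)
d = 132 um = 1.32e-04 m
sigma_y = 91 + 0.67 / sqrt(1.32e-04)
sigma_y = 149.3 MPa


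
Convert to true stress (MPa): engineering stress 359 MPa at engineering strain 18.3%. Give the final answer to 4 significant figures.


sigma_true = sigma_eng * (1 + epsilon_eng)
sigma_true = 359 * (1 + 0.183)
sigma_true = 424.7 MPa


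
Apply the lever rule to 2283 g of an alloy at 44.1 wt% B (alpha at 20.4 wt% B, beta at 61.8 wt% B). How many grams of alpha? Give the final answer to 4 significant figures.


f_alpha = (C_beta - C0) / (C_beta - C_alpha)
f_alpha = (61.8 - 44.1) / (61.8 - 20.4) = 0.427536
m_alpha = f_alpha * m_total = 0.427536 * 2283 = 976.1 g


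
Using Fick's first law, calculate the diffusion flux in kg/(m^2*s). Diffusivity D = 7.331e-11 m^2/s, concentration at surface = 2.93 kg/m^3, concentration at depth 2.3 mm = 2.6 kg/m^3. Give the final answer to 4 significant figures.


J = -D * (dC/dx) = D * (C1 - C2) / dx
J = 7.331e-11 * (2.93 - 2.6) / 2.3e-03
J = 1.052e-08 kg/(m^2*s)


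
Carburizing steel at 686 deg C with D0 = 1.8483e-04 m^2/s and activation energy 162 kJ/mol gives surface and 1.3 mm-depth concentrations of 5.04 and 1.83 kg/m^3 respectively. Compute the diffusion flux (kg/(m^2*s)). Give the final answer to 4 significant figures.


Step 1: D = D0 * exp(-Qd/(R*T))
T = 686 + 273.15 = 959.15 K
D = 1.8483e-04 * exp(-162e3 / (8.314 * 959.15)) = 2.78001e-13 m^2/s
Step 2: J = D * (C1 - C2) / dx
J = 2.78001e-13 * (5.04 - 1.83) / 1.3e-03
J = 6.864e-10 kg/(m^2*s)


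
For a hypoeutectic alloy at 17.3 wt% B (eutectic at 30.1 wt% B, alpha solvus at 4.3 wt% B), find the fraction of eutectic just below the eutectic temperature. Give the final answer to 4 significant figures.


f_primary = (C_e - C0) / (C_e - C_alpha_max)
f_primary = (30.1 - 17.3) / (30.1 - 4.3)
f_primary = 0.496124
f_eutectic = 1 - 0.496124 = 0.5039


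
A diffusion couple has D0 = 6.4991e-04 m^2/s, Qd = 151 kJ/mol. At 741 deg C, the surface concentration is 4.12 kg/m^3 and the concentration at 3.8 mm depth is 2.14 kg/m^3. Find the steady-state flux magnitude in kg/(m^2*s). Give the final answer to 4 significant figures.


Step 1: D = D0 * exp(-Qd/(R*T))
T = 741 + 273.15 = 1014.15 K
D = 6.4991e-04 * exp(-151e3 / (8.314 * 1014.15)) = 1.08441e-11 m^2/s
Step 2: J = D * (C1 - C2) / dx
J = 1.08441e-11 * (4.12 - 2.14) / 3.8e-03
J = 5.65e-09 kg/(m^2*s)


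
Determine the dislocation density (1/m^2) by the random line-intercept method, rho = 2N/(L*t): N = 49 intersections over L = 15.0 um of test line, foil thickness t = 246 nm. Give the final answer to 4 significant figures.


rho = 2N / (L * t)
L = 15.0 um = 1.5e-05 m, t = 246 nm = 2.46e-07 m
rho = 2 * 49 / (1.5e-05 * 2.46e-07)
rho = 2.656e+13 1/m^2


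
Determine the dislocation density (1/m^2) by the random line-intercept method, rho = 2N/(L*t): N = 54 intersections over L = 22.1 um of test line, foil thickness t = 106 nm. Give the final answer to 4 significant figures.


rho = 2N / (L * t)
L = 22.1 um = 2.21e-05 m, t = 106 nm = 1.06e-07 m
rho = 2 * 54 / (2.21e-05 * 1.06e-07)
rho = 4.61e+13 1/m^2


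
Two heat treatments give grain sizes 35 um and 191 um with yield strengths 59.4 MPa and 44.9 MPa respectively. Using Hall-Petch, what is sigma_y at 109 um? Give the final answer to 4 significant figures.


sigma_y = sigma0 + k / sqrt(d)
1/sqrt(d1) = 1/sqrt(3.5e-05) = 169.031;  1/sqrt(d2) = 72.3575
k = (sigma1 - sigma2) / (1/sqrt(d1) - 1/sqrt(d2)) = (59.4 - 44.9) / (169.031 - 72.3575) = 0.14999 MPa*m^0.5
sigma0 = sigma1 - k/sqrt(d1) = 59.4 - 0.14999*169.031 = 34.0471 MPa
sigma_y(d3) = 34.0471 + 0.14999 / sqrt(1.09e-04) = 48.41 MPa


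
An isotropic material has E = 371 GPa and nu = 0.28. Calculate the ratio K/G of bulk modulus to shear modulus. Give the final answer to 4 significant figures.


G = E / (2*(1+nu))
G = 371 / (2*(1+0.28)) = 144.922 GPa
K = E / (3*(1-2*nu))
K = 371 / (3*(1-2*0.28)) = 281.061 GPa
K/G = 281.061 / 144.922 = 1.939


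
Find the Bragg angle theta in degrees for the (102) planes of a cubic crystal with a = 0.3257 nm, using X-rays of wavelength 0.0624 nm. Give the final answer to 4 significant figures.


d = a / sqrt(h^2+k^2+l^2)
d = 0.3257 / sqrt(5) = 0.145657 nm
lambda = 2*d*sin(theta)  =>  sin(theta) = lambda / (2*d)
sin(theta) = 0.0624 / (2 * 0.145657) = 0.214201
theta = 12.37 deg


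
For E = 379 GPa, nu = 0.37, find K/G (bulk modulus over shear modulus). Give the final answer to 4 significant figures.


G = E / (2*(1+nu))
G = 379 / (2*(1+0.37)) = 138.321 GPa
K = E / (3*(1-2*nu))
K = 379 / (3*(1-2*0.37)) = 485.897 GPa
K/G = 485.897 / 138.321 = 3.513


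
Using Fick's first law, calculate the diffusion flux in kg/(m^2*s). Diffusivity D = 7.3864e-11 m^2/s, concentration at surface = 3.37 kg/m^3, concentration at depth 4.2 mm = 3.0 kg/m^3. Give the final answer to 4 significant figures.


J = -D * (dC/dx) = D * (C1 - C2) / dx
J = 7.3864e-11 * (3.37 - 3.0) / 4.2e-03
J = 6.507e-09 kg/(m^2*s)


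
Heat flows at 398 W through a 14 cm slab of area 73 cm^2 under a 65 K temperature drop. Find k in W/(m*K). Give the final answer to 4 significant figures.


k = Q*L / (A*dT)
L = 0.14 m, A = 7.3e-03 m^2
k = 398 * 0.14 / (7.3e-03 * 65)
k = 117.4 W/(m*K)


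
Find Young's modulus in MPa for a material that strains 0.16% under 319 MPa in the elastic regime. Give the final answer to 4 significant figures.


E = sigma / epsilon
epsilon = 0.16% = 1.6e-03
E = 319 / 1.6e-03
E = 199400 MPa


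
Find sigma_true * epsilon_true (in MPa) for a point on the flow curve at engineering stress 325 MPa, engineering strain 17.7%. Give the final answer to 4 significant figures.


sigma_true = sigma_eng * (1 + epsilon_eng)
sigma_true = 325 * (1 + 0.177) = 382.525 MPa
epsilon_true = ln(1 + epsilon_eng)
epsilon_true = ln(1 + 0.177) = 0.162969
sigma_true * epsilon_true = 382.525 * 0.162969 = 62.34 MPa


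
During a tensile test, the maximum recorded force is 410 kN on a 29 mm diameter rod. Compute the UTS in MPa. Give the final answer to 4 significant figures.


A0 = pi*(d/2)^2 = pi*(29/2)^2 = 660.52 mm^2
UTS = F_max / A0 = 410*1000 / 660.52
UTS = 620.7 MPa


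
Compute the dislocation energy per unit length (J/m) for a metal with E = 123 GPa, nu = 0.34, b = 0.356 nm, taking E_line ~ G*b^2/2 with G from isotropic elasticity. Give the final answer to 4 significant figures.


Step 1: G = E / (2*(1+nu))
G = 123 / (2*(1+0.34)) = 45.8955 GPa = 4.58955e+10 Pa
Step 2: E_line = G*b^2/2
b = 0.356 nm = 3.56e-10 m
E_line = 0.5 * 4.58955e+10 * (3.56e-10)^2 = 2.908e-09 J/m
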